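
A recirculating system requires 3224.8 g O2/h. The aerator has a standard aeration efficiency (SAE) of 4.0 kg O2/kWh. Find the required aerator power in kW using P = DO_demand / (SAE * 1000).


SAE in g O2/kWh = 4.0 * 1000 = 4000 g/kWh
P = DO_demand / SAE_g = 3224.8 / 4000 = 0.8062 kW

0.8062 kW


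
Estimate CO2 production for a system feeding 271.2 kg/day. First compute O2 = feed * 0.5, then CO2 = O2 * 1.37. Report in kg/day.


O2 = 271.2 * 0.5 = 135.6
CO2 = 135.6 * 1.37 = 185.772

185.772 kg/day


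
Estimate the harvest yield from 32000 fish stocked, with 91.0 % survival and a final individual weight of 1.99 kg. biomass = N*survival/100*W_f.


Survivors = 32000 * 91.0/100 = 29120 fish
Harvest biomass = survivors * W_f = 29120 * 1.99 = 57948.8 kg

57948.8 kg


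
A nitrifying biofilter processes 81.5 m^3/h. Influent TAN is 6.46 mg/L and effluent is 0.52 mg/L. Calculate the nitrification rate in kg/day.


Concentration drop: TAN_in - TAN_out = 6.46 - 0.52 = 5.94 mg/L
Hourly TAN removed = Q * dTAN = 81.5 m^3/h * 5.94 mg/L = 484.11 g/h  (m^3/h * mg/L = g/h)
Daily TAN removed = 484.11 * 24 = 11618.64 g/day
Convert to kg/day: 11618.64 / 1000 = 11.61864 kg/day

11.61864 kg/day


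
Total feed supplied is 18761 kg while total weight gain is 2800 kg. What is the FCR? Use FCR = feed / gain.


FCR = feed consumed / weight gained
FCR = 18761 kg / 2800 kg = 6.70036

6.70036


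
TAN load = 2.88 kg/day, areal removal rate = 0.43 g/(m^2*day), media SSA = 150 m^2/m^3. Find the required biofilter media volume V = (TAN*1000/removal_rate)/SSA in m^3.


A = 2.88*1000 / 0.43 = 6697.6744 m^2
V = 6697.6744 / 150 = 44.6512

44.6512 m^3


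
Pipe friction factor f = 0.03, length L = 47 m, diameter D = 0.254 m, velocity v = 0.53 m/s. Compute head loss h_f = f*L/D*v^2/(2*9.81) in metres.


v^2 = 0.53^2 = 0.2809 m^2/s^2
L/D = 47/0.254 = 185.03937
h_f = f*(L/D)*v^2/(2g) = 0.03 * 185.03937 * 0.2809 / 19.62 = 0.0794764 m

0.0794764 m


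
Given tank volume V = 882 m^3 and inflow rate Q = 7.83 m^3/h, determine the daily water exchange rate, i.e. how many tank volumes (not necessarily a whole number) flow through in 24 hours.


Daily flow volume = 7.83 m^3/h * 24 h = 187.92 m^3/day
Exchanges = daily flow / tank volume = 187.92 / 882 = 0.213061 exchanges/day

0.213061 exchanges/day


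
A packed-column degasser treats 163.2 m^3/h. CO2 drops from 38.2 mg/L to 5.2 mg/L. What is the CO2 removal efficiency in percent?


CO2_out / CO2_in = 5.2 / 38.2 = 0.13612565
Fraction remaining = 0.13612565
efficiency = (1 - 0.13612565) * 100 = 86.3874 %

86.3874 %


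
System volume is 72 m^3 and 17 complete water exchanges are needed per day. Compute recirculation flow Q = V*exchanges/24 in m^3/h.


Daily recirculation volume = 72 m^3 * 17 = 1224 m^3/day
Flow rate Q = daily volume / 24 h = 1224 / 24 = 51 m^3/h

51 m^3/h


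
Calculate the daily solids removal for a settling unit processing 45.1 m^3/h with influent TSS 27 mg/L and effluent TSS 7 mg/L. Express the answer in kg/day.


Concentration drop: TSS_in - TSS_out = 27 - 7 = 20 mg/L
Hourly solids removed = Q * dTSS = 45.1 m^3/h * 20 mg/L = 902 g/h  (m^3/h * mg/L = g/h)
Daily solids removed = 902 * 24 = 21648 g/day
Convert g to kg: 21648 / 1000 = 21.648 kg/day

21.648 kg/day


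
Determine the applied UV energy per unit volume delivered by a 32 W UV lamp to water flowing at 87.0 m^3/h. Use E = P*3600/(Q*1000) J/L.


Energy delivered per hour = 32 W * 3600 s = 115200 J/h
Volume treated per hour = 87.0 m^3/h * 1000 = 87000 L/h
dose = 115200 / 87000 = 1.32414 J/L

1.32414 J/L


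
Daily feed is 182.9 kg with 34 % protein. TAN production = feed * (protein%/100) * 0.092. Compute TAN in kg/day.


Protein in feed = 182.9 * 34/100 = 62.186 kg/day
TAN = protein * 0.092 = 62.186 * 0.092 = 5.721112 kg/day

5.721112 kg/day


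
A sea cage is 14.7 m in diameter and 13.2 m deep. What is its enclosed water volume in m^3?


r = d/2 = 14.7/2 = 7.35 m
Base area = pi*r^2 = pi*7.35^2 = 169.71669 m^2
Volume = 169.71669 * 13.2 = 2240.26 m^3

2240.26 m^3


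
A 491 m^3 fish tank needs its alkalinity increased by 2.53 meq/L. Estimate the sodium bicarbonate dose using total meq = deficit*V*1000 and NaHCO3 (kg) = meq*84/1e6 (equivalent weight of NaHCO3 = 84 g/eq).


Tank volume in L = 491 m^3 * 1000 = 491000 L
Total meq required = 2.53 meq/L * 491000 L = 1242230 meq
NaHCO3 mass = 1242230 meq * 84 mg/meq / 1e6 = 104.347 kg

104.347 kg


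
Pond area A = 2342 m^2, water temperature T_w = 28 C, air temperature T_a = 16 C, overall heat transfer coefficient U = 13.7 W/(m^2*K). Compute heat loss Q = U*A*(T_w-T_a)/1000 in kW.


Temperature difference dT = 28 - 16 = 12 K
Heat loss (W) = U * A * dT = 13.7 * 2342 * 12 = 385024.8 W
Convert to kW: 385024.8 / 1000 = 385.0248 kW

385.0248 kW


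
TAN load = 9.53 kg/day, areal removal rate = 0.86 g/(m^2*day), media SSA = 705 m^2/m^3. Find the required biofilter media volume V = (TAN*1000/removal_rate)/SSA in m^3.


A = 9.53*1000 / 0.86 = 11081.395 m^2
V = 11081.395 / 705 = 15.7183

15.7183 m^3


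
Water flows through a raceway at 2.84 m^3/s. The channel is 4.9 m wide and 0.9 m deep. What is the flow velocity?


Cross-sectional area = W * d = 4.9 * 0.9 = 4.41 m^2
Velocity = Q / A = 2.84 / 4.41 = 0.643991 m/s

0.643991 m/s


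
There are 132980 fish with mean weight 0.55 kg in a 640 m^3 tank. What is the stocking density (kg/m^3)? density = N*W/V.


Total biomass = 132980 fish * 0.55 kg = 73139 kg
Density = total biomass / volume = 73139 / 640 = 114.28 kg/m^3

114.28 kg/m^3


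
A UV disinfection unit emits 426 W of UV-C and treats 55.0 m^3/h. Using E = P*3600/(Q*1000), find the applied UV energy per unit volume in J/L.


Energy delivered per hour = 426 W * 3600 s = 1533600 J/h
Volume treated per hour = 55.0 m^3/h * 1000 = 55000 L/h
dose = 1533600 / 55000 = 27.8836 J/L

27.8836 J/L


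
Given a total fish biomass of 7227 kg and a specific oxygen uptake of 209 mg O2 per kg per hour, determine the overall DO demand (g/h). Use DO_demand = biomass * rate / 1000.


Total O2 consumption (mg/h) = 7227 kg * 209 mg/(kg*h) = 1510443 mg/h
Convert to g/h: 1510443 / 1000 = 1510.443 g/h

1510.443 g/h


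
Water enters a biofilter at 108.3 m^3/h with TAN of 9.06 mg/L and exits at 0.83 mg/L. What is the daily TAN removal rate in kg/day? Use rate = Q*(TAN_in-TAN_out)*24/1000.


Concentration drop: TAN_in - TAN_out = 9.06 - 0.83 = 8.23 mg/L
Hourly TAN removed = Q * dTAN = 108.3 m^3/h * 8.23 mg/L = 891.309 g/h  (m^3/h * mg/L = g/h)
Daily TAN removed = 891.309 * 24 = 21391.416 g/day
Convert to kg/day: 21391.416 / 1000 = 21.391416 kg/day

21.391416 kg/day


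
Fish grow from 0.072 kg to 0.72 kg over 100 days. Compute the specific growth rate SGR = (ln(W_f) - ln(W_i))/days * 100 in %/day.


ln(W_f) = ln(0.72) = -0.32850407
ln(W_i) = ln(0.072) = -2.6310892
ln(W_f) - ln(W_i) = -0.32850407 - -2.6310892 = 2.3025851
SGR = 2.3025851 / 100 * 100 = 2.30259 %/day

2.30259 %/day


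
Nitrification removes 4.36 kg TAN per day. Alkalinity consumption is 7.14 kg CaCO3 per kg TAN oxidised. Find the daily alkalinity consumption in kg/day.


Alkalinity factor: 7.14 kg CaCO3 consumed per kg TAN nitrified
alk = 4.36 kg TAN * 7.14 = 31.1304 kg CaCO3/day

31.1304 kg CaCO3/day


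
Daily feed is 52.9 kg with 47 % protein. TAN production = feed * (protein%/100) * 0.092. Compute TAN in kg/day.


Protein in feed = 52.9 * 47/100 = 24.863 kg/day
TAN = protein * 0.092 = 24.863 * 0.092 = 2.287396 kg/day

2.287396 kg/day


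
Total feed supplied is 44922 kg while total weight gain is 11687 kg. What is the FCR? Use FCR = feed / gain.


FCR = feed consumed / weight gained
FCR = 44922 kg / 11687 kg = 3.84376

3.84376


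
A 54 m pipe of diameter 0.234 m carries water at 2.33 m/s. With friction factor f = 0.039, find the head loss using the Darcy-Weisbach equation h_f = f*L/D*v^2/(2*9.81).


v^2 = 2.33^2 = 5.4289 m^2/s^2
L/D = 54/0.234 = 230.76923
h_f = f*(L/D)*v^2/(2g) = 0.039 * 230.76923 * 5.4289 / 19.62 = 2.49032 m

2.49032 m


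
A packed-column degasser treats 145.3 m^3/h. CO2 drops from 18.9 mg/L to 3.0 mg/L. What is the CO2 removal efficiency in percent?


CO2_out / CO2_in = 3.0 / 18.9 = 0.15873016
Fraction remaining = 0.15873016
efficiency = (1 - 0.15873016) * 100 = 84.127 %

84.127 %


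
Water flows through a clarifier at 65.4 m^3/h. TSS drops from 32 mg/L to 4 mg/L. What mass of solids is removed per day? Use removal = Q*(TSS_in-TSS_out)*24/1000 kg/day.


Concentration drop: TSS_in - TSS_out = 32 - 4 = 28 mg/L
Hourly solids removed = Q * dTSS = 65.4 m^3/h * 28 mg/L = 1831.2 g/h  (m^3/h * mg/L = g/h)
Daily solids removed = 1831.2 * 24 = 43948.8 g/day
Convert g to kg: 43948.8 / 1000 = 43.9488 kg/day

43.9488 kg/day


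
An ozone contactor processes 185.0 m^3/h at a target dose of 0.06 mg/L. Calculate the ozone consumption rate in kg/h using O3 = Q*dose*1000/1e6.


O3 demand (mg/h) = Q * dose * 1000 = 185.0 * 0.06 * 1000 = 11100 mg/h
Convert mg to kg: 11100 / 1e6 = 0.0111 kg/h

0.0111 kg/h


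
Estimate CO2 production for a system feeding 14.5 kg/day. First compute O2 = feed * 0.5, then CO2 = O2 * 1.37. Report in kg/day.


O2 = 14.5 * 0.5 = 7.25
CO2 = 7.25 * 1.37 = 9.9325

9.9325 kg/day


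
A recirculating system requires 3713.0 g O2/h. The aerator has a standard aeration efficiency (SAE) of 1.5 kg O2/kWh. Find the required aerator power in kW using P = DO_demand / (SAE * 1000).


SAE in g O2/kWh = 1.5 * 1000 = 1500 g/kWh
P = DO_demand / SAE_g = 3713.0 / 1500 = 2.47533 kW

2.47533 kW


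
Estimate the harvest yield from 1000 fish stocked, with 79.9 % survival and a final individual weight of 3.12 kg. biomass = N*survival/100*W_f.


Survivors = 1000 * 79.9/100 = 799 fish
Harvest biomass = survivors * W_f = 799 * 3.12 = 2492.88 kg

2492.88 kg


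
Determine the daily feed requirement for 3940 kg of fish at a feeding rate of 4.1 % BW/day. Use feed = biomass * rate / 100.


Feeding rate fraction = 4.1% / 100 = 0.041
Daily feed = 3940 kg * 0.041 = 161.54 kg/day

161.54 kg/day


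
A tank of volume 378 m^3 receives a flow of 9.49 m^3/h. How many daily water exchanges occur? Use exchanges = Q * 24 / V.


Daily flow volume = 9.49 m^3/h * 24 h = 227.76 m^3/day
Exchanges = daily flow / tank volume = 227.76 / 378 = 0.60254 exchanges/day

0.60254 exchanges/day


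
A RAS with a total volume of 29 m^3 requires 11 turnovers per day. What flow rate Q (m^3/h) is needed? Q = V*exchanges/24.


Daily recirculation volume = 29 m^3 * 11 = 319 m^3/day
Flow rate Q = daily volume / 24 h = 319 / 24 = 13.2917 m^3/h

13.2917 m^3/h


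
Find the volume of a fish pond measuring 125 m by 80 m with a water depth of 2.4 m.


Base area = L * W = 125 * 80 = 10000 m^2
Volume = area * depth = 10000 * 2.4 = 24000 m^3

24000 m^3


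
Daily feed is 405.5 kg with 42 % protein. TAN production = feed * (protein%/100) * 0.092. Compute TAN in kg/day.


Protein in feed = 405.5 * 42/100 = 170.31 kg/day
TAN = protein * 0.092 = 170.31 * 0.092 = 15.66852 kg/day

15.66852 kg/day


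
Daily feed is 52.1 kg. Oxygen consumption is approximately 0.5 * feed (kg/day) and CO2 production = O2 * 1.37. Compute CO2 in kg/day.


O2 = 52.1 * 0.5 = 26.05
CO2 = 26.05 * 1.37 = 35.6885

35.6885 kg/day


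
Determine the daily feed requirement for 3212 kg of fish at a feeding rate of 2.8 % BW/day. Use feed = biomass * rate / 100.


Feeding rate fraction = 2.8% / 100 = 0.028
Daily feed = 3212 kg * 0.028 = 89.936 kg/day

89.936 kg/day


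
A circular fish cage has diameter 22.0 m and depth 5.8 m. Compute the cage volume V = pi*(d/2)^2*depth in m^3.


r = d/2 = 22.0/2 = 11 m
Base area = pi*r^2 = pi*11^2 = 380.13271 m^2
Volume = 380.13271 * 5.8 = 2204.77 m^3

2204.77 m^3


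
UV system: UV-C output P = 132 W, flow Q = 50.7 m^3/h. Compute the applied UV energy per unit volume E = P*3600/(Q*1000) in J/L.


Energy delivered per hour = 132 W * 3600 s = 475200 J/h
Volume treated per hour = 50.7 m^3/h * 1000 = 50700 L/h
dose = 475200 / 50700 = 9.37278 J/L

9.37278 J/L


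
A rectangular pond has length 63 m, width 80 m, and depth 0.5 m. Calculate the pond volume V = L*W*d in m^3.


Base area = L * W = 63 * 80 = 5040 m^2
Volume = area * depth = 5040 * 0.5 = 2520 m^3

2520 m^3


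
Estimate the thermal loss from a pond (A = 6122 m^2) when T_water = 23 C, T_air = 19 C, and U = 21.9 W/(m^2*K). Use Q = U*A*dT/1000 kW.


Temperature difference dT = 23 - 19 = 4 K
Heat loss (W) = U * A * dT = 21.9 * 6122 * 4 = 536287.2 W
Convert to kW: 536287.2 / 1000 = 536.2872 kW

536.2872 kW


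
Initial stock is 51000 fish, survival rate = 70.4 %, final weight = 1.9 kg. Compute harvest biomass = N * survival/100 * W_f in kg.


Survivors = 51000 * 70.4/100 = 35904 fish
Harvest biomass = survivors * W_f = 35904 * 1.9 = 68217.6 kg

68217.6 kg


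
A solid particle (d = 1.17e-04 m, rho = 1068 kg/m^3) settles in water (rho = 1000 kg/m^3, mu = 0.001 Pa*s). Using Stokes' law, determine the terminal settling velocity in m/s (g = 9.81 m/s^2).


Density difference: rho_p - rho_f = 1068 - 1000 = 68 kg/m^3
d^2 = (1.17e-04)^2 = 1.3689e-08 m^2
Numerator = (rho_p - rho_f) * g * d^2 = 68 * 9.81 * 1.3689e-08 = 9.1316581e-06
Denominator = 18 * mu = 18 * 0.001 = 0.018
v_s = 9.1316581e-06 / 0.018 = 5.07314e-04 m/s
Check: Re = rho_f * v_s * d / mu = 1000 * 5.07314e-04 * 1.17e-04 / 0.001 = 0.0594 < 1, so Stokes' law applies.

5.07314e-04 m/s


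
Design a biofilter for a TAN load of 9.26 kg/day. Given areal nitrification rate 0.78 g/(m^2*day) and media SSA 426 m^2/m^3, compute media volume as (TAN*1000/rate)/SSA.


A = 9.26*1000 / 0.78 = 11871.795 m^2
V = 11871.795 / 426 = 27.8681

27.8681 m^3


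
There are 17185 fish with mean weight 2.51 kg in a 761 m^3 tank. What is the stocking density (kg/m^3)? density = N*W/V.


Total biomass = 17185 fish * 2.51 kg = 43134.35 kg
Density = total biomass / volume = 43134.35 / 761 = 56.6811 kg/m^3

56.6811 kg/m^3


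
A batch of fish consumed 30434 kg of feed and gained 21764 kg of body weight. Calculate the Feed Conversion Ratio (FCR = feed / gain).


FCR = feed consumed / weight gained
FCR = 30434 kg / 21764 kg = 1.39836

1.39836


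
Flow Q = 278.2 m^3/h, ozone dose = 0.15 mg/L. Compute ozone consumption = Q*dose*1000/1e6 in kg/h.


O3 demand (mg/h) = Q * dose * 1000 = 278.2 * 0.15 * 1000 = 41730 mg/h
Convert mg to kg: 41730 / 1e6 = 0.04173 kg/h

0.04173 kg/h


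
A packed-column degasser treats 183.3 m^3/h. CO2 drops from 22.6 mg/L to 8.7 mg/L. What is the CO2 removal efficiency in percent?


CO2_out / CO2_in = 8.7 / 22.6 = 0.38495575
Fraction remaining = 0.38495575
efficiency = (1 - 0.38495575) * 100 = 61.5044 %

61.5044 %


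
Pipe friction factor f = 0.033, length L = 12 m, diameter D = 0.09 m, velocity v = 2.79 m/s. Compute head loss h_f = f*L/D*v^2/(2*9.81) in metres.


v^2 = 2.79^2 = 7.7841 m^2/s^2
L/D = 12/0.09 = 133.33333
h_f = f*(L/D)*v^2/(2g) = 0.033 * 133.33333 * 7.7841 / 19.62 = 1.74567 m

1.74567 m


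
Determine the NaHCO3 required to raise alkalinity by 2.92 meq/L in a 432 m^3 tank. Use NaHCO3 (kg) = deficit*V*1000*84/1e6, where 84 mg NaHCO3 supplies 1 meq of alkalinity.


Tank volume in L = 432 m^3 * 1000 = 432000 L
Total meq required = 2.92 meq/L * 432000 L = 1261440 meq
NaHCO3 mass = 1261440 meq * 84 mg/meq / 1e6 = 105.961 kg

105.961 kg


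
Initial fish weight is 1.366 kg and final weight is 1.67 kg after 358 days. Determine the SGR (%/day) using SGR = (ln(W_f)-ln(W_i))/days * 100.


ln(W_f) = ln(1.67) = 0.51282363
ln(W_i) = ln(1.366) = 0.31188676
ln(W_f) - ln(W_i) = 0.51282363 - 0.31188676 = 0.20093687
SGR = 0.20093687 / 358 * 100 = 0.0561276 %/day

0.0561276 %/day


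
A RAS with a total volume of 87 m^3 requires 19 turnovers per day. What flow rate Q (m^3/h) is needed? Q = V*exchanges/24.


Daily recirculation volume = 87 m^3 * 19 = 1653 m^3/day
Flow rate Q = daily volume / 24 h = 1653 / 24 = 68.875 m^3/h

68.875 m^3/h


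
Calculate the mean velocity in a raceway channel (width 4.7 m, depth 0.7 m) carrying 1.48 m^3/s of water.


Cross-sectional area = W * d = 4.7 * 0.7 = 3.29 m^2
Velocity = Q / A = 1.48 / 3.29 = 0.449848 m/s

0.449848 m/s


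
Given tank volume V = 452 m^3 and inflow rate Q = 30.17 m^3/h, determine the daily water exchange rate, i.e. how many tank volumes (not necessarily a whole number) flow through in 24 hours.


Daily flow volume = 30.17 m^3/h * 24 h = 724.08 m^3/day
Exchanges = daily flow / tank volume = 724.08 / 452 = 1.60195 exchanges/day

1.60195 exchanges/day


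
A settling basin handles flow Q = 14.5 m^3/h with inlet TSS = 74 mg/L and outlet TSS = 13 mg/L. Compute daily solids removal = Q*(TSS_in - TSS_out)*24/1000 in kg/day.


Concentration drop: TSS_in - TSS_out = 74 - 13 = 61 mg/L
Hourly solids removed = Q * dTSS = 14.5 m^3/h * 61 mg/L = 884.5 g/h  (m^3/h * mg/L = g/h)
Daily solids removed = 884.5 * 24 = 21228 g/day
Convert g to kg: 21228 / 1000 = 21.228 kg/day

21.228 kg/day


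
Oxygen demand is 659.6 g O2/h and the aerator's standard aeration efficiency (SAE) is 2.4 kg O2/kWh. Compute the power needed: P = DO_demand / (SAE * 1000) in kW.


SAE in g O2/kWh = 2.4 * 1000 = 2400 g/kWh
P = DO_demand / SAE_g = 659.6 / 2400 = 0.274833 kW

0.274833 kW


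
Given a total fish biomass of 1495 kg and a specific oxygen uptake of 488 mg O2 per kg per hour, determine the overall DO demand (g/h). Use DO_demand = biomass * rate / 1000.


Total O2 consumption (mg/h) = 1495 kg * 488 mg/(kg*h) = 729560 mg/h
Convert to g/h: 729560 / 1000 = 729.56 g/h

729.56 g/h


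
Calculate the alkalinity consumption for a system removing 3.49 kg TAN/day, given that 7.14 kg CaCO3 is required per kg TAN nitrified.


Alkalinity factor: 7.14 kg CaCO3 consumed per kg TAN nitrified
alk = 3.49 kg TAN * 7.14 = 24.9186 kg CaCO3/day

24.9186 kg CaCO3/day


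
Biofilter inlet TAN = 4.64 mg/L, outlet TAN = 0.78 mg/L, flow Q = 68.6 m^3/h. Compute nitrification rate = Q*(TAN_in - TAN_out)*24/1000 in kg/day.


Concentration drop: TAN_in - TAN_out = 4.64 - 0.78 = 3.86 mg/L
Hourly TAN removed = Q * dTAN = 68.6 m^3/h * 3.86 mg/L = 264.796 g/h  (m^3/h * mg/L = g/h)
Daily TAN removed = 264.796 * 24 = 6355.104 g/day
Convert to kg/day: 6355.104 / 1000 = 6.355104 kg/day

6.355104 kg/day


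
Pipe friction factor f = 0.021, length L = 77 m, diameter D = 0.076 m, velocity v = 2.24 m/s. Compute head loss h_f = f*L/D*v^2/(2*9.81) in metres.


v^2 = 2.24^2 = 5.0176 m^2/s^2
L/D = 77/0.076 = 1013.1579
h_f = f*(L/D)*v^2/(2g) = 0.021 * 1013.1579 * 5.0176 / 19.62 = 5.44118 m

5.44118 m


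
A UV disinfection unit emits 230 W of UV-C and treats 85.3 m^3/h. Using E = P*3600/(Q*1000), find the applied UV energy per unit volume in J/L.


Energy delivered per hour = 230 W * 3600 s = 828000 J/h
Volume treated per hour = 85.3 m^3/h * 1000 = 85300 L/h
dose = 828000 / 85300 = 9.70692 J/L

9.70692 J/L


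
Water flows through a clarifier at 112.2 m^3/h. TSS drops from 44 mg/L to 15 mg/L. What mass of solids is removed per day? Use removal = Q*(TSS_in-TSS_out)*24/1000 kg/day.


Concentration drop: TSS_in - TSS_out = 44 - 15 = 29 mg/L
Hourly solids removed = Q * dTSS = 112.2 m^3/h * 29 mg/L = 3253.8 g/h  (m^3/h * mg/L = g/h)
Daily solids removed = 3253.8 * 24 = 78091.2 g/day
Convert g to kg: 78091.2 / 1000 = 78.0912 kg/day

78.0912 kg/day


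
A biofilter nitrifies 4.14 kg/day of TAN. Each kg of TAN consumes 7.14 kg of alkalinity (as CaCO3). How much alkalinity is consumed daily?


Alkalinity factor: 7.14 kg CaCO3 consumed per kg TAN nitrified
alk = 4.14 kg TAN * 7.14 = 29.5596 kg CaCO3/day

29.5596 kg CaCO3/day


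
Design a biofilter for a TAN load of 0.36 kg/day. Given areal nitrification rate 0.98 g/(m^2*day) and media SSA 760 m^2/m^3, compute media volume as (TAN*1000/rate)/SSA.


A = 0.36*1000 / 0.98 = 367.34694 m^2
V = 367.34694 / 760 = 0.483351

0.483351 m^3


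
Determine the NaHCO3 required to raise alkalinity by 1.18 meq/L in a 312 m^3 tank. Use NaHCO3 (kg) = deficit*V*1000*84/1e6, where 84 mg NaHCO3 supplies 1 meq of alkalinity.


Tank volume in L = 312 m^3 * 1000 = 312000 L
Total meq required = 1.18 meq/L * 312000 L = 368160 meq
NaHCO3 mass = 368160 meq * 84 mg/meq / 1e6 = 30.9254 kg

30.9254 kg


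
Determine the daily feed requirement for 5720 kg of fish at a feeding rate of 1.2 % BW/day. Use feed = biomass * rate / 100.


Feeding rate fraction = 1.2% / 100 = 0.012
Daily feed = 5720 kg * 0.012 = 68.64 kg/day

68.64 kg/day


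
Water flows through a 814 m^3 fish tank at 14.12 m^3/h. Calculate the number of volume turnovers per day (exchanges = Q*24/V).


Daily flow volume = 14.12 m^3/h * 24 h = 338.88 m^3/day
Exchanges = daily flow / tank volume = 338.88 / 814 = 0.416314 exchanges/day

0.416314 exchanges/day


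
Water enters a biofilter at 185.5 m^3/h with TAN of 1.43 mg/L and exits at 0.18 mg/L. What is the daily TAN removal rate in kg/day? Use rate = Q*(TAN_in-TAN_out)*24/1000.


Concentration drop: TAN_in - TAN_out = 1.43 - 0.18 = 1.25 mg/L
Hourly TAN removed = Q * dTAN = 185.5 m^3/h * 1.25 mg/L = 231.875 g/h  (m^3/h * mg/L = g/h)
Daily TAN removed = 231.875 * 24 = 5565 g/day
Convert to kg/day: 5565 / 1000 = 5.565 kg/day

5.565 kg/day


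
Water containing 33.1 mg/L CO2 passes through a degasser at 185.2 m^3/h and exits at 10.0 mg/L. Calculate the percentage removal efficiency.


CO2_out / CO2_in = 10.0 / 33.1 = 0.3021148
Fraction remaining = 0.3021148
efficiency = (1 - 0.3021148) * 100 = 69.7885 %

69.7885 %


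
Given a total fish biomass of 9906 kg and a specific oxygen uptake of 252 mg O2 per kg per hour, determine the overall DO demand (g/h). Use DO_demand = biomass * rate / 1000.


Total O2 consumption (mg/h) = 9906 kg * 252 mg/(kg*h) = 2496312 mg/h
Convert to g/h: 2496312 / 1000 = 2496.312 g/h

2496.312 g/h


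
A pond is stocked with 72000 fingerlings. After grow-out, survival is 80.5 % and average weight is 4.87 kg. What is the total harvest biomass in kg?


Survivors = 72000 * 80.5/100 = 57960 fish
Harvest biomass = survivors * W_f = 57960 * 4.87 = 282265.2 kg

282265.2 kg


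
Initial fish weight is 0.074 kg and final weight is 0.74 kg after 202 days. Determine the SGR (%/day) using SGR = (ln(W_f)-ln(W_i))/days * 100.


ln(W_f) = ln(0.74) = -0.30110509
ln(W_i) = ln(0.074) = -2.6036902
ln(W_f) - ln(W_i) = -0.30110509 - -2.6036902 = 2.3025851
SGR = 2.3025851 / 202 * 100 = 1.13989 %/day

1.13989 %/day


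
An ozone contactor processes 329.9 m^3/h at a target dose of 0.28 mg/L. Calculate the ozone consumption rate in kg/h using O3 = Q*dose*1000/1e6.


O3 demand (mg/h) = Q * dose * 1000 = 329.9 * 0.28 * 1000 = 92372 mg/h
Convert mg to kg: 92372 / 1e6 = 0.092372 kg/h

0.092372 kg/h


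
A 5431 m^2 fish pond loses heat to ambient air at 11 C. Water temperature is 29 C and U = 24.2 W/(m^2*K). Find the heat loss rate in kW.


Temperature difference dT = 29 - 11 = 18 K
Heat loss (W) = U * A * dT = 24.2 * 5431 * 18 = 2365743.6 W
Convert to kW: 2365743.6 / 1000 = 2365.7436 kW

2365.7436 kW


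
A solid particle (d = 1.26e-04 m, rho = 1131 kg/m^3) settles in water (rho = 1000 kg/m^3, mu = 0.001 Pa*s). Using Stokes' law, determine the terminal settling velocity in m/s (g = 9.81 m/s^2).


Density difference: rho_p - rho_f = 1131 - 1000 = 131 kg/m^3
d^2 = (1.26e-04)^2 = 1.5876e-08 m^2
Numerator = (rho_p - rho_f) * g * d^2 = 131 * 9.81 * 1.5876e-08 = 2.0402406e-05
Denominator = 18 * mu = 18 * 0.001 = 0.018
v_s = 2.0402406e-05 / 0.018 = 0.00113347 m/s
Check: Re = rho_f * v_s * d / mu = 1000 * 0.00113347 * 1.26e-04 / 0.001 = 0.143 < 1, so Stokes' law applies.

0.00113347 m/s


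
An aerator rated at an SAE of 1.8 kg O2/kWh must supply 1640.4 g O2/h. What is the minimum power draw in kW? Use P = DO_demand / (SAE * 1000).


SAE in g O2/kWh = 1.8 * 1000 = 1800 g/kWh
P = DO_demand / SAE_g = 1640.4 / 1800 = 0.911333 kW

0.911333 kW


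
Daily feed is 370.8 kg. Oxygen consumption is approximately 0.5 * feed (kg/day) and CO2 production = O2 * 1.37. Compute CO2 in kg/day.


O2 = 370.8 * 0.5 = 185.4
CO2 = 185.4 * 1.37 = 253.998

253.998 kg/day


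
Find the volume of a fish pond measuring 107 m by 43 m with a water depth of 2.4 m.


Base area = L * W = 107 * 43 = 4601 m^2
Volume = area * depth = 4601 * 2.4 = 11042.4 m^3

11042.4 m^3


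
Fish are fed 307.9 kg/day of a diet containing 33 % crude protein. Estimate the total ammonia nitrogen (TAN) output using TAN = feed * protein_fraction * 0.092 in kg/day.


Protein in feed = 307.9 * 33/100 = 101.607 kg/day
TAN = protein * 0.092 = 101.607 * 0.092 = 9.347844 kg/day

9.347844 kg/day


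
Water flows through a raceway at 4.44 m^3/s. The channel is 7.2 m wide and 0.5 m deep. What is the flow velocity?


Cross-sectional area = W * d = 7.2 * 0.5 = 3.6 m^2
Velocity = Q / A = 4.44 / 3.6 = 1.23333 m/s

1.23333 m/s


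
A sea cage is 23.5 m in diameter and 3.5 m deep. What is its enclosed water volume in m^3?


r = d/2 = 23.5/2 = 11.75 m
Base area = pi*r^2 = pi*11.75^2 = 433.73614 m^2
Volume = 433.73614 * 3.5 = 1518.08 m^3

1518.08 m^3


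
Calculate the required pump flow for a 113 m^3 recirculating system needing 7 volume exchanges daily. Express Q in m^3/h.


Daily recirculation volume = 113 m^3 * 7 = 791 m^3/day
Flow rate Q = daily volume / 24 h = 791 / 24 = 32.9583 m^3/h

32.9583 m^3/h


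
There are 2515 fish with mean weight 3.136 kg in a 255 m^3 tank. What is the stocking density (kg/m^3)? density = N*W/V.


Total biomass = 2515 fish * 3.136 kg = 7887.04 kg
Density = total biomass / volume = 7887.04 / 255 = 30.9296 kg/m^3

30.9296 kg/m^3


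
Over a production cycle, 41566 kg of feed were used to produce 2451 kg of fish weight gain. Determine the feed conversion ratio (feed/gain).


FCR = feed consumed / weight gained
FCR = 41566 kg / 2451 kg = 16.9588

16.9588


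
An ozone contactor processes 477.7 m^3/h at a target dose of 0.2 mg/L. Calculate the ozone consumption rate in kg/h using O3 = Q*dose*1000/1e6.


O3 demand (mg/h) = Q * dose * 1000 = 477.7 * 0.2 * 1000 = 95540 mg/h
Convert mg to kg: 95540 / 1e6 = 0.09554 kg/h

0.09554 kg/h


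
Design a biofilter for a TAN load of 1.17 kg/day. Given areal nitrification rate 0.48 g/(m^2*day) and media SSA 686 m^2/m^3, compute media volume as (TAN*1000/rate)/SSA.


A = 1.17*1000 / 0.48 = 2437.5 m^2
V = 2437.5 / 686 = 3.55321

3.55321 m^3


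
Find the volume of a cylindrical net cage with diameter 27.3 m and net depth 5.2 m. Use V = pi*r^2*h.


r = d/2 = 27.3/2 = 13.65 m
Base area = pi*r^2 = pi*13.65^2 = 585.3494 m^2
Volume = 585.3494 * 5.2 = 3043.82 m^3

3043.82 m^3


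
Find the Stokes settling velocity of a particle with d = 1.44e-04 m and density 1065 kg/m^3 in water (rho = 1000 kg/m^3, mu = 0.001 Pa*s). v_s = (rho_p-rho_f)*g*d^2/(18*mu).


Density difference: rho_p - rho_f = 1065 - 1000 = 65 kg/m^3
d^2 = (1.44e-04)^2 = 2.0736e-08 m^2
Numerator = (rho_p - rho_f) * g * d^2 = 65 * 9.81 * 2.0736e-08 = 1.322231e-05
Denominator = 18 * mu = 18 * 0.001 = 0.018
v_s = 1.322231e-05 / 0.018 = 7.34573e-04 m/s
Check: Re = rho_f * v_s * d / mu = 1000 * 7.34573e-04 * 1.44e-04 / 0.001 = 0.106 < 1, so Stokes' law applies.

7.34573e-04 m/s


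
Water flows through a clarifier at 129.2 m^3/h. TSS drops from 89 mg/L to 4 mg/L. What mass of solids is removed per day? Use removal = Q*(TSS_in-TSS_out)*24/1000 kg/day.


Concentration drop: TSS_in - TSS_out = 89 - 4 = 85 mg/L
Hourly solids removed = Q * dTSS = 129.2 m^3/h * 85 mg/L = 10982 g/h  (m^3/h * mg/L = g/h)
Daily solids removed = 10982 * 24 = 263568 g/day
Convert g to kg: 263568 / 1000 = 263.568 kg/day

263.568 kg/day


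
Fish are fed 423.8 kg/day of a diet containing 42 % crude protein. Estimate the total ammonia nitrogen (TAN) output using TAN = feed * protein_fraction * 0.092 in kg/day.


Protein in feed = 423.8 * 42/100 = 177.996 kg/day
TAN = protein * 0.092 = 177.996 * 0.092 = 16.375632 kg/day

16.375632 kg/day


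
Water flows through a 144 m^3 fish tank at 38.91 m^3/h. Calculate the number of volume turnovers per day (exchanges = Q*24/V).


Daily flow volume = 38.91 m^3/h * 24 h = 933.84 m^3/day
Exchanges = daily flow / tank volume = 933.84 / 144 = 6.485 exchanges/day

6.485 exchanges/day


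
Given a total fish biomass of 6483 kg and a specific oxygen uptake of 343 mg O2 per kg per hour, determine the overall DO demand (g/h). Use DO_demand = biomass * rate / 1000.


Total O2 consumption (mg/h) = 6483 kg * 343 mg/(kg*h) = 2223669 mg/h
Convert to g/h: 2223669 / 1000 = 2223.669 g/h

2223.669 g/h


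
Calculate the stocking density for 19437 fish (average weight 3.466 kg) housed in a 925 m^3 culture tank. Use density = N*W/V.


Total biomass = 19437 fish * 3.466 kg = 67368.642 kg
Density = total biomass / volume = 67368.642 / 925 = 72.831 kg/m^3

72.831 kg/m^3


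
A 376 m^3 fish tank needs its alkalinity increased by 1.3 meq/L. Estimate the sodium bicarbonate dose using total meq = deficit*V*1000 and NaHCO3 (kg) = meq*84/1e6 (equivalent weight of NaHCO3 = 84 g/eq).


Tank volume in L = 376 m^3 * 1000 = 376000 L
Total meq required = 1.3 meq/L * 376000 L = 488800 meq
NaHCO3 mass = 488800 meq * 84 mg/meq / 1e6 = 41.0592 kg

41.0592 kg


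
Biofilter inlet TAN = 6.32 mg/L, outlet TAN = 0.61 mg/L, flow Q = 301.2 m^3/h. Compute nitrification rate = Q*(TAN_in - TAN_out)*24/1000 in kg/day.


Concentration drop: TAN_in - TAN_out = 6.32 - 0.61 = 5.71 mg/L
Hourly TAN removed = Q * dTAN = 301.2 m^3/h * 5.71 mg/L = 1719.852 g/h  (m^3/h * mg/L = g/h)
Daily TAN removed = 1719.852 * 24 = 41276.448 g/day
Convert to kg/day: 41276.448 / 1000 = 41.276448 kg/day

41.276448 kg/day


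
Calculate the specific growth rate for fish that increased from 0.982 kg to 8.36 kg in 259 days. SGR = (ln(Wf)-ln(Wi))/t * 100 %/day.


ln(W_f) = ln(8.36) = 2.1234584
ln(W_i) = ln(0.982) = -0.018163971
ln(W_f) - ln(W_i) = 2.1234584 - -0.018163971 = 2.1416224
SGR = 2.1416224 / 259 * 100 = 0.826881 %/day

0.826881 %/day


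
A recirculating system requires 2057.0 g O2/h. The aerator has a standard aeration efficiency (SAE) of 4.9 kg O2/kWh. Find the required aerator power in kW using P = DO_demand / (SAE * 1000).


SAE in g O2/kWh = 4.9 * 1000 = 4900 g/kWh
P = DO_demand / SAE_g = 2057.0 / 4900 = 0.419796 kW

0.419796 kW


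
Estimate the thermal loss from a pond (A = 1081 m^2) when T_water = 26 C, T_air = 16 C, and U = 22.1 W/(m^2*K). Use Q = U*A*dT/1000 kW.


Temperature difference dT = 26 - 16 = 10 K
Heat loss (W) = U * A * dT = 22.1 * 1081 * 10 = 238901 W
Convert to kW: 238901 / 1000 = 238.901 kW

238.901 kW


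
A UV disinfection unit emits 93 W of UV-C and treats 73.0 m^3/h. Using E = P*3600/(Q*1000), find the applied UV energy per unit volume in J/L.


Energy delivered per hour = 93 W * 3600 s = 334800 J/h
Volume treated per hour = 73.0 m^3/h * 1000 = 73000 L/h
dose = 334800 / 73000 = 4.5863 J/L

4.5863 J/L


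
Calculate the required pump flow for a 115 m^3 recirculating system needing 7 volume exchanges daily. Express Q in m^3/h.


Daily recirculation volume = 115 m^3 * 7 = 805 m^3/day
Flow rate Q = daily volume / 24 h = 805 / 24 = 33.5417 m^3/h

33.5417 m^3/h


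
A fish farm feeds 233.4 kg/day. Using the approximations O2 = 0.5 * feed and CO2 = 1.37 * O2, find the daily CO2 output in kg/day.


O2 = 233.4 * 0.5 = 116.7
CO2 = 116.7 * 1.37 = 159.879

159.879 kg/day


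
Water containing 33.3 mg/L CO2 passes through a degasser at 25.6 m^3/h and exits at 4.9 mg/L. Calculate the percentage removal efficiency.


CO2_out / CO2_in = 4.9 / 33.3 = 0.14714715
Fraction remaining = 0.14714715
efficiency = (1 - 0.14714715) * 100 = 85.2853 %

85.2853 %


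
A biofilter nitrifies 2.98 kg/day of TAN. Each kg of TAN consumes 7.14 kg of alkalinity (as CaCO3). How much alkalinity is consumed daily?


Alkalinity factor: 7.14 kg CaCO3 consumed per kg TAN nitrified
alk = 2.98 kg TAN * 7.14 = 21.2772 kg CaCO3/day

21.2772 kg CaCO3/day


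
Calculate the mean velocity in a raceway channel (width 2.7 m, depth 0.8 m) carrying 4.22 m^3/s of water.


Cross-sectional area = W * d = 2.7 * 0.8 = 2.16 m^2
Velocity = Q / A = 4.22 / 2.16 = 1.9537 m/s

1.9537 m/s


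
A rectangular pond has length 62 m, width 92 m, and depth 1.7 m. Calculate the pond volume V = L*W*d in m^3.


Base area = L * W = 62 * 92 = 5704 m^2
Volume = area * depth = 5704 * 1.7 = 9696.8 m^3

9696.8 m^3


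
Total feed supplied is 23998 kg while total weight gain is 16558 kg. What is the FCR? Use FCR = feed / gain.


FCR = feed consumed / weight gained
FCR = 23998 kg / 16558 kg = 1.44933

1.44933


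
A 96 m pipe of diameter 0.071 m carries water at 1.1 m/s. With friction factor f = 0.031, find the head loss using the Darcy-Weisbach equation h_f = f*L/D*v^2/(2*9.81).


v^2 = 1.1^2 = 1.21 m^2/s^2
L/D = 96/0.071 = 1352.1127
h_f = f*(L/D)*v^2/(2g) = 0.031 * 1352.1127 * 1.21 / 19.62 = 2.585 m

2.585 m


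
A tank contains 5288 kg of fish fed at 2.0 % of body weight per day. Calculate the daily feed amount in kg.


Feeding rate fraction = 2.0% / 100 = 0.02
Daily feed = 5288 kg * 0.02 = 105.76 kg/day

105.76 kg/day


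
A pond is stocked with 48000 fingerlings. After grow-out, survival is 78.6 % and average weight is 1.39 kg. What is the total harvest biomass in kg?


Survivors = 48000 * 78.6/100 = 37728 fish
Harvest biomass = survivors * W_f = 37728 * 1.39 = 52441.92 kg

52441.92 kg


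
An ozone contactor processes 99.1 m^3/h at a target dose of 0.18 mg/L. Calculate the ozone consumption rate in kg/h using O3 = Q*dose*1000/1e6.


O3 demand (mg/h) = Q * dose * 1000 = 99.1 * 0.18 * 1000 = 17838 mg/h
Convert mg to kg: 17838 / 1e6 = 0.017838 kg/h

0.017838 kg/h


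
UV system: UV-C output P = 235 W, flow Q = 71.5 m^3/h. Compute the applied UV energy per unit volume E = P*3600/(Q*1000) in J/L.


Energy delivered per hour = 235 W * 3600 s = 846000 J/h
Volume treated per hour = 71.5 m^3/h * 1000 = 71500 L/h
dose = 846000 / 71500 = 11.8322 J/L

11.8322 J/L


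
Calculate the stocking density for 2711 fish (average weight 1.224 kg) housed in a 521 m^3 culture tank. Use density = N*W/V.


Total biomass = 2711 fish * 1.224 kg = 3318.264 kg
Density = total biomass / volume = 3318.264 / 521 = 6.36903 kg/m^3

6.36903 kg/m^3


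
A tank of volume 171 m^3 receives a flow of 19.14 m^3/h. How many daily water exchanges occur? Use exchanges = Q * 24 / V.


Daily flow volume = 19.14 m^3/h * 24 h = 459.36 m^3/day
Exchanges = daily flow / tank volume = 459.36 / 171 = 2.68632 exchanges/day

2.68632 exchanges/day


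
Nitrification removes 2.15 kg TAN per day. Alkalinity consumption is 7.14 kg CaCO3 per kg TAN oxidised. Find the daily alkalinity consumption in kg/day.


Alkalinity factor: 7.14 kg CaCO3 consumed per kg TAN nitrified
alk = 2.15 kg TAN * 7.14 = 15.351 kg CaCO3/day

15.351 kg CaCO3/day


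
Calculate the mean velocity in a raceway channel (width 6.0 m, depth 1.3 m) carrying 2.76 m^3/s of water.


Cross-sectional area = W * d = 6.0 * 1.3 = 7.8 m^2
Velocity = Q / A = 2.76 / 7.8 = 0.353846 m/s

0.353846 m/s


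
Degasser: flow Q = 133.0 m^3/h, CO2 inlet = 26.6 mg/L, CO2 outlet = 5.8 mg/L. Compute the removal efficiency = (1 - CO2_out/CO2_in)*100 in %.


CO2_out / CO2_in = 5.8 / 26.6 = 0.21804511
Fraction remaining = 0.21804511
efficiency = (1 - 0.21804511) * 100 = 78.1955 %

78.1955 %


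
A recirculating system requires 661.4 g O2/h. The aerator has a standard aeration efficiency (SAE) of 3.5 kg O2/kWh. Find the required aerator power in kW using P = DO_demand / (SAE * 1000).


SAE in g O2/kWh = 3.5 * 1000 = 3500 g/kWh
P = DO_demand / SAE_g = 661.4 / 3500 = 0.188971 kW

0.188971 kW


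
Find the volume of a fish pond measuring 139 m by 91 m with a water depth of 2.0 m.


Base area = L * W = 139 * 91 = 12649 m^2
Volume = area * depth = 12649 * 2.0 = 25298 m^3

25298 m^3


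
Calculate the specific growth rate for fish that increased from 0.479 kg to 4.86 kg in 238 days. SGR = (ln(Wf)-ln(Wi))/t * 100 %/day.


ln(W_f) = ln(4.86) = 1.5810384
ln(W_i) = ln(0.479) = -0.73605468
ln(W_f) - ln(W_i) = 1.5810384 - -0.73605468 = 2.3170931
SGR = 2.3170931 / 238 * 100 = 0.973569 %/day

0.973569 %/day


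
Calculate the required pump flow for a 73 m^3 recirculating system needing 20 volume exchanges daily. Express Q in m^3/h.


Daily recirculation volume = 73 m^3 * 20 = 1460 m^3/day
Flow rate Q = daily volume / 24 h = 1460 / 24 = 60.8333 m^3/h

60.8333 m^3/h


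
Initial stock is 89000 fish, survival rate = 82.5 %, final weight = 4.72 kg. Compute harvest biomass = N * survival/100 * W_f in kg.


Survivors = 89000 * 82.5/100 = 73425 fish
Harvest biomass = survivors * W_f = 73425 * 4.72 = 346566 kg

346566 kg


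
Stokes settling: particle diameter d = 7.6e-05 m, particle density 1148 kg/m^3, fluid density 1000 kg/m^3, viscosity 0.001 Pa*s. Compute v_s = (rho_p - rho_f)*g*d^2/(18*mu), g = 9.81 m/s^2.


Density difference: rho_p - rho_f = 1148 - 1000 = 148 kg/m^3
d^2 = (7.6e-05)^2 = 5.776e-09 m^2
Numerator = (rho_p - rho_f) * g * d^2 = 148 * 9.81 * 5.776e-09 = 8.3860589e-06
Denominator = 18 * mu = 18 * 0.001 = 0.018
v_s = 8.3860589e-06 / 0.018 = 4.65892e-04 m/s
Check: Re = rho_f * v_s * d / mu = 1000 * 4.65892e-04 * 7.6e-05 / 0.001 = 0.0354 < 1, so Stokes' law applies.

4.65892e-04 m/s


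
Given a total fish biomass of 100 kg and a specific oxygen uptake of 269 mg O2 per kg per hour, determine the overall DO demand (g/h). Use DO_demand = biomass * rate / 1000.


Total O2 consumption (mg/h) = 100 kg * 269 mg/(kg*h) = 26900 mg/h
Convert to g/h: 26900 / 1000 = 26.9 g/h

26.9 g/h


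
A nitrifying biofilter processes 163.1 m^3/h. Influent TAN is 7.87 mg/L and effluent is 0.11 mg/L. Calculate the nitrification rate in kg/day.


Concentration drop: TAN_in - TAN_out = 7.87 - 0.11 = 7.76 mg/L
Hourly TAN removed = Q * dTAN = 163.1 m^3/h * 7.76 mg/L = 1265.656 g/h  (m^3/h * mg/L = g/h)
Daily TAN removed = 1265.656 * 24 = 30375.744 g/day
Convert to kg/day: 30375.744 / 1000 = 30.375744 kg/day

30.375744 kg/day


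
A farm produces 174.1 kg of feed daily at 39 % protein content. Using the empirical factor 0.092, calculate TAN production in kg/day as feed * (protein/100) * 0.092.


Protein in feed = 174.1 * 39/100 = 67.899 kg/day
TAN = protein * 0.092 = 67.899 * 0.092 = 6.246708 kg/day

6.246708 kg/day


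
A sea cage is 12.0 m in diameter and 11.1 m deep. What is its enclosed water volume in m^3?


r = d/2 = 12.0/2 = 6 m
Base area = pi*r^2 = pi*6^2 = 113.09734 m^2
Volume = 113.09734 * 11.1 = 1255.38 m^3

1255.38 m^3


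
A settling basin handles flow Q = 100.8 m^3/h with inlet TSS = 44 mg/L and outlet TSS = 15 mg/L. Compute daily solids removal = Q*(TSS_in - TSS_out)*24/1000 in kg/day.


Concentration drop: TSS_in - TSS_out = 44 - 15 = 29 mg/L
Hourly solids removed = Q * dTSS = 100.8 m^3/h * 29 mg/L = 2923.2 g/h  (m^3/h * mg/L = g/h)
Daily solids removed = 2923.2 * 24 = 70156.8 g/day
Convert g to kg: 70156.8 / 1000 = 70.1568 kg/day

70.1568 kg/day


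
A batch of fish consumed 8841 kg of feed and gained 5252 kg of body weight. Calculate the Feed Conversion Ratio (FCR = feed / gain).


FCR = feed consumed / weight gained
FCR = 8841 kg / 5252 kg = 1.68336

1.68336


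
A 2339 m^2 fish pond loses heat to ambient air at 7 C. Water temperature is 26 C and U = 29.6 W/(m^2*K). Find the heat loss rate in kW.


Temperature difference dT = 26 - 7 = 19 K
Heat loss (W) = U * A * dT = 29.6 * 2339 * 19 = 1315453.6 W
Convert to kW: 1315453.6 / 1000 = 1315.4536 kW

1315.4536 kW


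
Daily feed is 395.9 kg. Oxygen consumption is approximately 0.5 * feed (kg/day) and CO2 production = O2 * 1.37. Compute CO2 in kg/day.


O2 = 395.9 * 0.5 = 197.95
CO2 = 197.95 * 1.37 = 271.1915

271.1915 kg/day


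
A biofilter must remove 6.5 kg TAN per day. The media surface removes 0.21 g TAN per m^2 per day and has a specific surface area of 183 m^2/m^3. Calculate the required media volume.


A = 6.5*1000 / 0.21 = 30952.381 m^2
V = 30952.381 / 183 = 169.139

169.139 m^3
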